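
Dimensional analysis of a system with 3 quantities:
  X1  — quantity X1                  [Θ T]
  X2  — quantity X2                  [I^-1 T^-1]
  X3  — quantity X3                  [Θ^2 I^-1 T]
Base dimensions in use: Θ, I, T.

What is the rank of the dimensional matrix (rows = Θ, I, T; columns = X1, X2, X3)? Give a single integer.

2

Write exponents as rows Θ,I,T / cols X1,X2,X3:
  Θ: [ 1  0  2]
  I: [ 0 -1 -1]
  T: [ 1 -1  1]
Echelon form has 2 nonzero rows (pivots: X1,X2)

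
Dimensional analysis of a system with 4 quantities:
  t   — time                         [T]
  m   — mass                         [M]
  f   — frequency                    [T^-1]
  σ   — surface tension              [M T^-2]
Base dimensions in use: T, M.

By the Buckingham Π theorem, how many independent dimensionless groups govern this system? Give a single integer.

2

Exponent matrix [T,M] × [t,m,f,σ]:
  T: [ 1  0 -1 -2]
  M: [ 0  1  0  1]
Row reduction gives pivot columns t,m; rank = 2
n=4, r=2 ⇒ 2 dimensionless groups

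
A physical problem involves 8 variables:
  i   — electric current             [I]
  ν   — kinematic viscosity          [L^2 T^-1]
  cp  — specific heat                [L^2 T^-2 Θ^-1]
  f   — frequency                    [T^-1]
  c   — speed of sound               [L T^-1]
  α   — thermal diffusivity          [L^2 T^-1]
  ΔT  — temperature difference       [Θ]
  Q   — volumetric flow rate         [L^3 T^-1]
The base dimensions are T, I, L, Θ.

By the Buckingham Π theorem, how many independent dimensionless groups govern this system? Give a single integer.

Write exponents as rows T,I,L,Θ / cols i,ν,cp,f,c,α,ΔT,Q:
  T: [ 0 -1 -2 -1 -1 -1  0 -1]
  I: [ 1  0  0  0  0  0  0  0]
  L: [ 0  2  2  0  1  2  0  3]
  Θ: [ 0  0 -1  0  0  0  1  0]
Echelon form has 4 nonzero rows (pivots: i,ν,cp,f)
n=8, r=4 ⇒ 4 dimensionless groups

4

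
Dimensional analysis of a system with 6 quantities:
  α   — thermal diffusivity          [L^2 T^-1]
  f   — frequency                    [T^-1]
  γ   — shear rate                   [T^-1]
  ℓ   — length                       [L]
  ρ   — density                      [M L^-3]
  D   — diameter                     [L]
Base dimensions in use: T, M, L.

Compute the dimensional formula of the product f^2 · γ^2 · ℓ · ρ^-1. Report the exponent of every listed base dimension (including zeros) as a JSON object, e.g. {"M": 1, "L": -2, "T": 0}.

{"T": -4, "M": -1, "L": 4}

Dimensional matrix (T×M×L by α×f×γ×ℓ×ρ×D):
  T: [-1 -1 -1  0  0  0]
  M: [ 0  0  0  0  1  0]
  L: [ 2  0  0  1 -3  1]
  [T]: (2)·-1+(2)·-1+(1)·0+(-1)·0 = -4
  [M]: (2)·0+(2)·0+(1)·0+(-1)·1 = -1
  [L]: (2)·0+(2)·0+(1)·1+(-1)·-3 = 4
⇒ T^-4 M^-1 L^4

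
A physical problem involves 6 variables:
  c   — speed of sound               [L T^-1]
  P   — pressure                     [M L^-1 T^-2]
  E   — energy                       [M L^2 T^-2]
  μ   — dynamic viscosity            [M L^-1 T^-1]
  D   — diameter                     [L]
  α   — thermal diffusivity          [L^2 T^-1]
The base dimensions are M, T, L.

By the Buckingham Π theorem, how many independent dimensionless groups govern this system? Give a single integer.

Exponent matrix [M,T,L] × [c,P,E,μ,D,α]:
  M: [ 0  1  1  1  0  0]
  T: [-1 -2 -2 -1  0 -1]
  L: [ 1 -1  2 -1  1  2]
RREF → pivots at {c,P,E} ⇒ r = 3
6 vars − rank 3 = 3 Π groups

3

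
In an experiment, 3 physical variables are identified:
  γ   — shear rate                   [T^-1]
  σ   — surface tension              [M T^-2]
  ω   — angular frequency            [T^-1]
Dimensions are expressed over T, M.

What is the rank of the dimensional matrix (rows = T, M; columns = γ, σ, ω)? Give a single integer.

Dimensional matrix (T×M by γ×σ×ω):
  T: [-1 -2 -1]
  M: [ 0  1  0]
Row reduction gives pivot columns γ,σ; rank = 2

2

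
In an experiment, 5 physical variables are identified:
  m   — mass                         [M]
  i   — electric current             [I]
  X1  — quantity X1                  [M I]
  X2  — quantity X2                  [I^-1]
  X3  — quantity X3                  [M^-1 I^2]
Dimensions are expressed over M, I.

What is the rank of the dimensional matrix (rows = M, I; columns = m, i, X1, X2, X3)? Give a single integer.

Exponent matrix [M,I] × [m,i,X1,X2,X3]:
  M: [ 1  0  1  0 -1]
  I: [ 0  1  1 -1  2]
Echelon form has 2 nonzero rows (pivots: m,i)

2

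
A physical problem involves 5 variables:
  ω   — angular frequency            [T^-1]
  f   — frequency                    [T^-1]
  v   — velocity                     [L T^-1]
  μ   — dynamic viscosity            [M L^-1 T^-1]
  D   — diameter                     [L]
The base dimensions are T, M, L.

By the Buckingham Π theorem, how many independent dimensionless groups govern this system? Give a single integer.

2

Dimensional matrix (T×M×L by ω×f×v×μ×D):
  T: [-1 -1 -1 -1  0]
  M: [ 0  0  0  1  0]
  L: [ 0  0  1 -1  1]
Row reduction gives pivot columns ω,v,μ; rank = 3
5 vars − rank 3 = 2 Π groups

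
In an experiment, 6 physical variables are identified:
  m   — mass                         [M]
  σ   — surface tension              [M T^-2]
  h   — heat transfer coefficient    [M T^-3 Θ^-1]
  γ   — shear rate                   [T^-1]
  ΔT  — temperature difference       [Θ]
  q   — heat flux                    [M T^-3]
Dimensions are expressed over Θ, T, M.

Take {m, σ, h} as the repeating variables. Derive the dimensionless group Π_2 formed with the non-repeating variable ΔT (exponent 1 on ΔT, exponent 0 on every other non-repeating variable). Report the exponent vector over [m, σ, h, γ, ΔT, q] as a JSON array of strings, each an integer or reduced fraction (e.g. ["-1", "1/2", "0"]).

Dimensional matrix (Θ×T×M by m×σ×h×γ×ΔT×q):
  Θ: [ 0  0 -1  0  1  0]
  T: [ 0 -2 -3 -1  0 -3]
  M: [ 1  1  1  0  0  1]
Row reduction gives pivot columns m,σ,h; rank = 3
Pivot set = {m,σ,h}, free = {γ,ΔT,q}
RREF:
  r0: [   1    0    0 -1/2 -1/2 -1/2]
  r1: [   0    1    0  1/2  3/2  3/2]
  r2: [   0    0    1    0   -1    0]
Fix exponent of ΔT at 1, γ at 0, q at 0; solve each RREF row for its pivot's exponent:
  r0: exp(m) + (-1/2)·1 = 0 ⇒ exp(m) = 1/2
  r1: exp(σ) + (3/2)·1 = 0 ⇒ exp(σ) = -3/2
  r2: exp(h) + (-1)·1 = 0 ⇒ exp(h) = 1
Π_2 = m^(1/2) · σ^(-3/2) · h · ΔT

["1/2", "-3/2", "1", "0", "1", "0"]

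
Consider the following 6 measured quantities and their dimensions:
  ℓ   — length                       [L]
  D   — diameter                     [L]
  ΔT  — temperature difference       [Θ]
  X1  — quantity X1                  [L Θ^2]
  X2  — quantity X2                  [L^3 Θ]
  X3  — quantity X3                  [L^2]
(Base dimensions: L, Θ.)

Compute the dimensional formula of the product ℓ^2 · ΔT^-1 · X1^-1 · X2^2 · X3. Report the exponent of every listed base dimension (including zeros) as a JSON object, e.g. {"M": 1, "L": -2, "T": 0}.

{"L": 9, "Θ": -1}

Dimensional matrix (L×Θ by ℓ×D×ΔT×X1×X2×X3):
  L: [ 1  1  0  1  3  2]
  Θ: [ 0  0  1  2  1  0]
  [L]: (2)·1+(-1)·0+(-1)·1+(2)·3+(1)·2 = 9
  [Θ]: (2)·0+(-1)·1+(-1)·2+(2)·1+(1)·0 = -1
⇒ L^9 Θ^-1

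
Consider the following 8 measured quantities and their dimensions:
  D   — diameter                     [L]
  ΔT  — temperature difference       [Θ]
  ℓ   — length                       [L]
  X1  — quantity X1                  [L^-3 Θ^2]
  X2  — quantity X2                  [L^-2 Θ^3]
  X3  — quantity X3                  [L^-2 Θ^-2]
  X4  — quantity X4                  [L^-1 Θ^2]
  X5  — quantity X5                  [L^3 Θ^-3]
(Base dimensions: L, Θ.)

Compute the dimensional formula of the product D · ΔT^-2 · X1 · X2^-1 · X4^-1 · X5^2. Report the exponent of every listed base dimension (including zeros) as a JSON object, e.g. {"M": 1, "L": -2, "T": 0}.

Dimensional matrix (L×Θ by D×ΔT×ℓ×X1×X2×X3×X4×X5):
  L: [ 1  0  1 -3 -2 -2 -1  3]
  Θ: [ 0  1  0  2  3 -2  2 -3]
  [L]: (1)·1+(-2)·0+(1)·-3+(-1)·-2+(-1)·-1+(2)·3 = 7
  [Θ]: (1)·0+(-2)·1+(1)·2+(-1)·3+(-1)·2+(2)·-3 = -11
⇒ L^7 Θ^-11

{"L": 7, "Θ": -11}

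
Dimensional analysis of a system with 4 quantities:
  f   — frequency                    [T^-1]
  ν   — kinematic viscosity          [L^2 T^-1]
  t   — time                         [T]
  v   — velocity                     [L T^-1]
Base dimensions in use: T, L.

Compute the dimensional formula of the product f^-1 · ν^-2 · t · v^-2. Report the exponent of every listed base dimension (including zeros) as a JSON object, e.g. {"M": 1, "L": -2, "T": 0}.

{"T": 6, "L": -6}

Exponent matrix [T,L] × [f,ν,t,v]:
  T: [-1 -1  1 -1]
  L: [ 0  2  0  1]
  [T]: (-1)·-1+(-2)·-1+(1)·1+(-2)·-1 = 6
  [L]: (-1)·0+(-2)·2+(1)·0+(-2)·1 = -6
⇒ T^6 L^-6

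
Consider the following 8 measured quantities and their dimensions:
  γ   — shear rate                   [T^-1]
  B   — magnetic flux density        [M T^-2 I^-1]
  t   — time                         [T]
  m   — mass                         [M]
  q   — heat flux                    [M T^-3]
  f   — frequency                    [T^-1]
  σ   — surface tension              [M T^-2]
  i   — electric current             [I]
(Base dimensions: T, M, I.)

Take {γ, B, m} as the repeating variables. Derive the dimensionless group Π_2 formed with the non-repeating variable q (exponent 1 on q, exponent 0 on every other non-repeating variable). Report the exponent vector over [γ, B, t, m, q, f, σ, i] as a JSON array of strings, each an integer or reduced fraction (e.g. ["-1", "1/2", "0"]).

["-3", "0", "0", "-1", "1", "0", "0", "0"]

Dimensional matrix (T×M×I by γ×B×t×m×q×f×σ×i):
  T: [-1 -2  1  0 -3 -1 -2  0]
  M: [ 0  1  0  1  1  0  1  0]
  I: [ 0 -1  0  0  0  0  0  1]
Echelon form has 3 nonzero rows (pivots: γ,B,m)
Pivot set = {γ,B,m}, free = {t,q,f,σ,i}
RREF:
  r0: [   1    0   -1    0    3    1    2    2]
  r1: [   0    1    0    0    0    0    0   -1]
  r2: [   0    0    0    1    1    0    1    1]
Fix exponent of q at 1, t at 0, f at 0, σ at 0, i at 0; solve each RREF row for its pivot's exponent:
  r0: exp(γ) + (3)·1 = 0 ⇒ exp(γ) = -3
  r1: exp(B) + (0)·1 = 0 ⇒ exp(B) = 0
  r2: exp(m) + (1)·1 = 0 ⇒ exp(m) = -1
Π_2 = γ^-3 · m^-1 · q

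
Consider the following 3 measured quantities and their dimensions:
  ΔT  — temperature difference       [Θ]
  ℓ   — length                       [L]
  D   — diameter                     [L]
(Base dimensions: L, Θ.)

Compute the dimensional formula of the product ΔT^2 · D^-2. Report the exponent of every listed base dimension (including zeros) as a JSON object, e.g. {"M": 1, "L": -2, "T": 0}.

Write exponents as rows L,Θ / cols ΔT,ℓ,D:
  L: [ 0  1  1]
  Θ: [ 1  0  0]
  [L]: (2)·0+(-2)·1 = -2
  [Θ]: (2)·1+(-2)·0 = 2
⇒ L^-2 Θ^2

{"L": -2, "Θ": 2}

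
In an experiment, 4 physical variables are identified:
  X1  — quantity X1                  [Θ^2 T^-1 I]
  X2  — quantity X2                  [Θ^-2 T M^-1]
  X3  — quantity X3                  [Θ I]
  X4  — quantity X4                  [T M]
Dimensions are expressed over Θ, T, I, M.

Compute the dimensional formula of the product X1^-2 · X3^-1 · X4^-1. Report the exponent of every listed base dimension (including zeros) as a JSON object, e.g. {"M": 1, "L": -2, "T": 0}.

{"Θ": -5, "T": 1, "I": -3, "M": -1}

Exponent matrix [Θ,T,I,M] × [X1,X2,X3,X4]:
  Θ: [ 2 -2  1  0]
  T: [-1  1  0  1]
  I: [ 1  0  1  0]
  M: [ 0 -1  0  1]
  [Θ]: (-2)·2+(-1)·1+(-1)·0 = -5
  [T]: (-2)·-1+(-1)·0+(-1)·1 = 1
  [I]: (-2)·1+(-1)·1+(-1)·0 = -3
  [M]: (-2)·0+(-1)·0+(-1)·1 = -1
⇒ Θ^-5 T I^-3 M^-1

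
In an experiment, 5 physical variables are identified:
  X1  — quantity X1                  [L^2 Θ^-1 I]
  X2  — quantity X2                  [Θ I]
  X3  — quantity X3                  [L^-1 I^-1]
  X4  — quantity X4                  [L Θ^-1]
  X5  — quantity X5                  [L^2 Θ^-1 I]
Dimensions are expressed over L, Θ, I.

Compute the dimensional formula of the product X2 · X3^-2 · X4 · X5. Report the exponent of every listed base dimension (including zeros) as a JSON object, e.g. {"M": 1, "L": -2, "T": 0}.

Write exponents as rows L,Θ,I / cols X1,X2,X3,X4,X5:
  L: [ 2  0 -1  1  2]
  Θ: [-1  1  0 -1 -1]
  I: [ 1  1 -1  0  1]
  [L]: (1)·0+(-2)·-1+(1)·1+(1)·2 = 5
  [Θ]: (1)·1+(-2)·0+(1)·-1+(1)·-1 = -1
  [I]: (1)·1+(-2)·-1+(1)·0+(1)·1 = 4
⇒ L^5 Θ^-1 I^4

{"L": 5, "Θ": -1, "I": 4}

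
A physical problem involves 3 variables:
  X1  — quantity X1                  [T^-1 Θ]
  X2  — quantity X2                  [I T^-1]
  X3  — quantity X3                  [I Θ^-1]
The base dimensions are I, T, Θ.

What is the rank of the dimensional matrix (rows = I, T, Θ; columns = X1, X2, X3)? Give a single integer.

Exponent matrix [I,T,Θ] × [X1,X2,X3]:
  I: [ 0  1  1]
  T: [-1 -1  0]
  Θ: [ 1  0 -1]
Echelon form has 2 nonzero rows (pivots: X1,X2)

2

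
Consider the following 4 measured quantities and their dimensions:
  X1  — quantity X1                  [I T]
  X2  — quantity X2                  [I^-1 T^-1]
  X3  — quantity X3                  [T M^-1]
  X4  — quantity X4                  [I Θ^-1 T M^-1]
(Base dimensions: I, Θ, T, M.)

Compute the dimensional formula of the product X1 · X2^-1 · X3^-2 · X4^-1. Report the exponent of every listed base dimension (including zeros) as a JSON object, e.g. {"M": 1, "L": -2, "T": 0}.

{"I": 1, "Θ": 1, "T": -1, "M": 3}

Write exponents as rows I,Θ,T,M / cols X1,X2,X3,X4:
  I: [ 1 -1  0  1]
  Θ: [ 0  0  0 -1]
  T: [ 1 -1  1  1]
  M: [ 0  0 -1 -1]
  [I]: (1)·1+(-1)·-1+(-2)·0+(-1)·1 = 1
  [Θ]: (1)·0+(-1)·0+(-2)·0+(-1)·-1 = 1
  [T]: (1)·1+(-1)·-1+(-2)·1+(-1)·1 = -1
  [M]: (1)·0+(-1)·0+(-2)·-1+(-1)·-1 = 3
⇒ I Θ T^-1 M^3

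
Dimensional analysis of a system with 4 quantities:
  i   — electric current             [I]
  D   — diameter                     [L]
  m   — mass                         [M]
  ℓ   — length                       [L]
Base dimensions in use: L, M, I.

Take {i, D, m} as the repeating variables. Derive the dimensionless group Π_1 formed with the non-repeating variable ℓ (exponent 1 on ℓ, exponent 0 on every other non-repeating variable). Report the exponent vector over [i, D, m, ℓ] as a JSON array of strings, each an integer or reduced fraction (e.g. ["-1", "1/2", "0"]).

Dimensional matrix (L×M×I by i×D×m×ℓ):
  L: [ 0  1  0  1]
  M: [ 0  0  1  0]
  I: [ 1  0  0  0]
RREF → pivots at {i,D,m} ⇒ r = 3
Repeat: i,D,m; free: ℓ
RREF:
  r0: [   1    0    0    0]
  r1: [   0    1    0    1]
  r2: [   0    0    1    0]
Fix exponent of ℓ at 1; solve each RREF row for its pivot's exponent:
  r0: exp(i) + (0)·1 = 0 ⇒ exp(i) = 0
  r1: exp(D) + (1)·1 = 0 ⇒ exp(D) = -1
  r2: exp(m) + (0)·1 = 0 ⇒ exp(m) = 0
Π_1 = D^-1 · ℓ

["0", "-1", "0", "1"]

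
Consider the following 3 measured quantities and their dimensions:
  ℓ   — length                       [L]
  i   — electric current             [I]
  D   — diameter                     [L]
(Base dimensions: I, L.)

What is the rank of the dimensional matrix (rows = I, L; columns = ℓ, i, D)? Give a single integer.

2

Dimensional matrix (I×L by ℓ×i×D):
  I: [ 0  1  0]
  L: [ 1  0  1]
Echelon form has 2 nonzero rows (pivots: ℓ,i)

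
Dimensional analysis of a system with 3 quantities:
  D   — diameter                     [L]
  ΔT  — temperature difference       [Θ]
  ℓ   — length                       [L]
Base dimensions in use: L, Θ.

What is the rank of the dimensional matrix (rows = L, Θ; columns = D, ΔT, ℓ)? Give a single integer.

Exponent matrix [L,Θ] × [D,ΔT,ℓ]:
  L: [ 1  0  1]
  Θ: [ 0  1  0]
Echelon form has 2 nonzero rows (pivots: D,ΔT)

2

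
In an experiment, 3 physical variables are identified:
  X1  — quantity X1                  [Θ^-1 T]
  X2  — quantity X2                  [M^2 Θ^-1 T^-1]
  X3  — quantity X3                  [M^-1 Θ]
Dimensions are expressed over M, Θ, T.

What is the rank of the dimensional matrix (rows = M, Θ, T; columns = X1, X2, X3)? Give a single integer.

2

Exponent matrix [M,Θ,T] × [X1,X2,X3]:
  M: [ 0  2 -1]
  Θ: [-1 -1  1]
  T: [ 1 -1  0]
Row reduction gives pivot columns X1,X2; rank = 2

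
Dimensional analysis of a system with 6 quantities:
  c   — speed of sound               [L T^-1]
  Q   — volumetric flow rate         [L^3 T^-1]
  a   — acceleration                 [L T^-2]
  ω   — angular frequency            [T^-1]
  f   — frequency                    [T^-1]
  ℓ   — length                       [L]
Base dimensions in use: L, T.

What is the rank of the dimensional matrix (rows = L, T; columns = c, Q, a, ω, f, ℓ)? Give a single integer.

2

Exponent matrix [L,T] × [c,Q,a,ω,f,ℓ]:
  L: [ 1  3  1  0  0  1]
  T: [-1 -1 -2 -1 -1  0]
Row reduction gives pivot columns c,Q; rank = 2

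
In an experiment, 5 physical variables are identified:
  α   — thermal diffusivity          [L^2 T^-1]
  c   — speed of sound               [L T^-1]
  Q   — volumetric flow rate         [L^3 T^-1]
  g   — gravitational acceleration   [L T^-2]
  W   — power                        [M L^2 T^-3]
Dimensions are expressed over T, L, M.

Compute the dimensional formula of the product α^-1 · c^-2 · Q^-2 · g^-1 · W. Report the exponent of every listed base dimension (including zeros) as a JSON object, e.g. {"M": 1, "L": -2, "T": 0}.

{"T": 4, "L": -9, "M": 1}

Write exponents as rows T,L,M / cols α,c,Q,g,W:
  T: [-1 -1 -1 -2 -3]
  L: [ 2  1  3  1  2]
  M: [ 0  0  0  0  1]
  [T]: (-1)·-1+(-2)·-1+(-2)·-1+(-1)·-2+(1)·-3 = 4
  [L]: (-1)·2+(-2)·1+(-2)·3+(-1)·1+(1)·2 = -9
  [M]: (-1)·0+(-2)·0+(-2)·0+(-1)·0+(1)·1 = 1
⇒ T^4 L^-9 M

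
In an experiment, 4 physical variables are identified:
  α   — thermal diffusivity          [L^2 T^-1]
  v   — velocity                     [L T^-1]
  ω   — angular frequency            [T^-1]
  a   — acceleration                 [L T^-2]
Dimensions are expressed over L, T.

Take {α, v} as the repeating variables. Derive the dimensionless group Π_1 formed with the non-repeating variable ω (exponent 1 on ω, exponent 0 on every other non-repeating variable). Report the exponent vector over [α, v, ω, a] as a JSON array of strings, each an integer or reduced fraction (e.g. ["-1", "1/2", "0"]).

Write exponents as rows L,T / cols α,v,ω,a:
  L: [ 2  1  0  1]
  T: [-1 -1 -1 -2]
RREF → pivots at {α,v} ⇒ r = 2
Repeat: α,v; free: ω,a
RREF:
  r0: [   1    0   -1   -1]
  r1: [   0    1    2    3]
Fix exponent of ω at 1, a at 0; solve each RREF row for its pivot's exponent:
  r0: exp(α) + (-1)·1 = 0 ⇒ exp(α) = 1
  r1: exp(v) + (2)·1 = 0 ⇒ exp(v) = -2
Π_1 = α · v^-2 · ω

["1", "-2", "1", "0"]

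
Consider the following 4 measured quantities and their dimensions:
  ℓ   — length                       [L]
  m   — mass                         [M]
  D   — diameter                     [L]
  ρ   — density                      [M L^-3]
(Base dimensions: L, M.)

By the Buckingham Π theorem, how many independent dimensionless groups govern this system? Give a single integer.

Dimensional matrix (L×M by ℓ×m×D×ρ):
  L: [ 1  0  1 -3]
  M: [ 0  1  0  1]
RREF → pivots at {ℓ,m} ⇒ r = 2
4 vars − rank 2 = 2 Π groups

2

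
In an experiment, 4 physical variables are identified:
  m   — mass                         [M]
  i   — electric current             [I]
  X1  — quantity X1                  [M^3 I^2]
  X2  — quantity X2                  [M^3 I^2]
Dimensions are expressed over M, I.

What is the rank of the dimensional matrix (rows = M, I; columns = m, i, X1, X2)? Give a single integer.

2

Write exponents as rows M,I / cols m,i,X1,X2:
  M: [ 1  0  3  3]
  I: [ 0  1  2  2]
Echelon form has 2 nonzero rows (pivots: m,i)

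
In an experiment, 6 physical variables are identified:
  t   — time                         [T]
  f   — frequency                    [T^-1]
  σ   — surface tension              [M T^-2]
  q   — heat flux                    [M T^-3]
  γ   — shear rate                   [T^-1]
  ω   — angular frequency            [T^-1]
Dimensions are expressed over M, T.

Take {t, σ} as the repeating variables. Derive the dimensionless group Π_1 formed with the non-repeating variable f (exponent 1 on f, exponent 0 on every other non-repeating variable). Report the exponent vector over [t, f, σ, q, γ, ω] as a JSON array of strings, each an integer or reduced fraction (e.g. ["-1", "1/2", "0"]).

Dimensional matrix (M×T by t×f×σ×q×γ×ω):
  M: [ 0  0  1  1  0  0]
  T: [ 1 -1 -2 -3 -1 -1]
Row reduction gives pivot columns t,σ; rank = 2
Pivot set = {t,σ}, free = {f,q,γ,ω}
RREF:
  r0: [   1   -1    0   -1   -1   -1]
  r1: [   0    0    1    1    0    0]
Fix exponent of f at 1, q at 0, γ at 0, ω at 0; solve each RREF row for its pivot's exponent:
  r0: exp(t) + (-1)·1 = 0 ⇒ exp(t) = 1
  r1: exp(σ) + (0)·1 = 0 ⇒ exp(σ) = 0
Π_1 = t · f

["1", "1", "0", "0", "0", "0"]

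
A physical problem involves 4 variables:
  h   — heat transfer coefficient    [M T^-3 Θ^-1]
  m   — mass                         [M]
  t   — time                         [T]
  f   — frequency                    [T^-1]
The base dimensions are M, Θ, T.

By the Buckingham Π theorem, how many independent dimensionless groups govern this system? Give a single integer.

Dimensional matrix (M×Θ×T by h×m×t×f):
  M: [ 1  1  0  0]
  Θ: [-1  0  0  0]
  T: [-3  0  1 -1]
Echelon form has 3 nonzero rows (pivots: h,m,t)
n=4, r=3 ⇒ 1 dimensionless group

1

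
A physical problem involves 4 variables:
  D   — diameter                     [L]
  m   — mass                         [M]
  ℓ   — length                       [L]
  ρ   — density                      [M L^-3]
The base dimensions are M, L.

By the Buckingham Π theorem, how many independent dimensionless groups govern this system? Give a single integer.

2

Write exponents as rows M,L / cols D,m,ℓ,ρ:
  M: [ 0  1  0  1]
  L: [ 1  0  1 -3]
Row reduction gives pivot columns D,m; rank = 2
4 vars − rank 2 = 2 Π groups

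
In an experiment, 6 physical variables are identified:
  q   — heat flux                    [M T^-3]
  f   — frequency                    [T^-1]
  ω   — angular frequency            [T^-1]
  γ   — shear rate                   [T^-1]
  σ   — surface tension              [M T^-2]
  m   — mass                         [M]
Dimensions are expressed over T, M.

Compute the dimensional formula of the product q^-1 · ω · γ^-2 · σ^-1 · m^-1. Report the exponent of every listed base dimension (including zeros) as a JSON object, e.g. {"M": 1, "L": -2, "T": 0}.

{"T": 6, "M": -3}

Exponent matrix [T,M] × [q,f,ω,γ,σ,m]:
  T: [-3 -1 -1 -1 -2  0]
  M: [ 1  0  0  0  1  1]
  [T]: (-1)·-3+(1)·-1+(-2)·-1+(-1)·-2+(-1)·0 = 6
  [M]: (-1)·1+(1)·0+(-2)·0+(-1)·1+(-1)·1 = -3
⇒ T^6 M^-3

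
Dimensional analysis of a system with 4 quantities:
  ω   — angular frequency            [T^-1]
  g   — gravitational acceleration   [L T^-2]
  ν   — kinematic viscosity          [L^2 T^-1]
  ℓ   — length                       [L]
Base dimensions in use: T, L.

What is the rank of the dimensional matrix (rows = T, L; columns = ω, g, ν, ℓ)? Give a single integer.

Exponent matrix [T,L] × [ω,g,ν,ℓ]:
  T: [-1 -2 -1  0]
  L: [ 0  1  2  1]
Row reduction gives pivot columns ω,g; rank = 2

2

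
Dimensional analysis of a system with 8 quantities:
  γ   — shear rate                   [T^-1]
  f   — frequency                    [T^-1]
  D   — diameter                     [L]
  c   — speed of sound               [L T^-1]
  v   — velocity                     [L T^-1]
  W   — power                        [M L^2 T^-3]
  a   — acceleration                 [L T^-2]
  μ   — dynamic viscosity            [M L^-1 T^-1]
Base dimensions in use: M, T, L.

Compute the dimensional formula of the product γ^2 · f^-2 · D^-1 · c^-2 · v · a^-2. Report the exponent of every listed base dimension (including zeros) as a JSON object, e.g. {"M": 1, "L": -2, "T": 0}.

Exponent matrix [M,T,L] × [γ,f,D,c,v,W,a,μ]:
  M: [ 0  0  0  0  0  1  0  1]
  T: [-1 -1  0 -1 -1 -3 -2 -1]
  L: [ 0  0  1  1  1  2  1 -1]
  [M]: (2)·0+(-2)·0+(-1)·0+(-2)·0+(1)·0+(-2)·0 = 0
  [T]: (2)·-1+(-2)·-1+(-1)·0+(-2)·-1+(1)·-1+(-2)·-2 = 5
  [L]: (2)·0+(-2)·0+(-1)·1+(-2)·1+(1)·1+(-2)·1 = -4
⇒ T^5 L^-4

{"M": 0, "T": 5, "L": -4}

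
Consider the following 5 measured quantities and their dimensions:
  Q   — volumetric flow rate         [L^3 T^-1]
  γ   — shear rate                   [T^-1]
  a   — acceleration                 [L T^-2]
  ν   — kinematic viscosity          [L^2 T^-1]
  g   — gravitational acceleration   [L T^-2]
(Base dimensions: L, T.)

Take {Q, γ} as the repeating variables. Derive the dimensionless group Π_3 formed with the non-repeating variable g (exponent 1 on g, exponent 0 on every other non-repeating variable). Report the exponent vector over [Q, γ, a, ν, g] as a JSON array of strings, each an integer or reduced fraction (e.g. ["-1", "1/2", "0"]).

Write exponents as rows L,T / cols Q,γ,a,ν,g:
  L: [ 3  0  1  2  1]
  T: [-1 -1 -2 -1 -2]
Echelon form has 2 nonzero rows (pivots: Q,γ)
Pivot set = {Q,γ}, free = {a,ν,g}
RREF:
  r0: [   1    0  1/3  2/3  1/3]
  r1: [   0    1  5/3  1/3  5/3]
Fix exponent of g at 1, a at 0, ν at 0; solve each RREF row for its pivot's exponent:
  r0: exp(Q) + (1/3)·1 = 0 ⇒ exp(Q) = -1/3
  r1: exp(γ) + (5/3)·1 = 0 ⇒ exp(γ) = -5/3
Π_3 = Q^(-1/3) · γ^(-5/3) · g

["-1/3", "-5/3", "0", "0", "1"]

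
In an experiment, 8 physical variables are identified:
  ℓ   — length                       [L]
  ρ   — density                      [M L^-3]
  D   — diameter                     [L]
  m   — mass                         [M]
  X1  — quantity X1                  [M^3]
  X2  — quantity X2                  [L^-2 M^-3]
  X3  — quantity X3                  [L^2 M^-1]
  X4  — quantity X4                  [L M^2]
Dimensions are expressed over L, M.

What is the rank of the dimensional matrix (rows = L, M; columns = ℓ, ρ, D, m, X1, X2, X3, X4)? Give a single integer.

2

Dimensional matrix (L×M by ℓ×ρ×D×m×X1×X2×X3×X4):
  L: [ 1 -3  1  0  0 -2  2  1]
  M: [ 0  1  0  1  3 -3 -1  2]
Echelon form has 2 nonzero rows (pivots: ℓ,ρ)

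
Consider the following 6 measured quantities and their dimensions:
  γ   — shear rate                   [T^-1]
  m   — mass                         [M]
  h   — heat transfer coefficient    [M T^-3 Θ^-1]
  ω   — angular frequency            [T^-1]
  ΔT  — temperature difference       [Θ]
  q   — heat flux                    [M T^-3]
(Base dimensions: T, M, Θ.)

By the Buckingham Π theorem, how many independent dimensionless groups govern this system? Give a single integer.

Dimensional matrix (T×M×Θ by γ×m×h×ω×ΔT×q):
  T: [-1  0 -3 -1  0 -3]
  M: [ 0  1  1  0  0  1]
  Θ: [ 0  0 -1  0  1  0]
Echelon form has 3 nonzero rows (pivots: γ,m,h)
6 vars − rank 3 = 3 Π groups

3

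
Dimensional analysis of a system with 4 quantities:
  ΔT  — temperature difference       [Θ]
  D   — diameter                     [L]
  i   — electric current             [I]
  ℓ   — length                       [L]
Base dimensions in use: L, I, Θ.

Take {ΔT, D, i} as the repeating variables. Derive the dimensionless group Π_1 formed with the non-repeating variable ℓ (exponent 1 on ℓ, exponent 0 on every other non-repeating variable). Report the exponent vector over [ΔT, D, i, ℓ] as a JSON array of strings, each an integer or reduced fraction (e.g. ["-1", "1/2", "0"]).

["0", "-1", "0", "1"]

Write exponents as rows L,I,Θ / cols ΔT,D,i,ℓ:
  L: [ 0  1  0  1]
  I: [ 0  0  1  0]
  Θ: [ 1  0  0  0]
Row reduction gives pivot columns ΔT,D,i; rank = 3
Repeat: ΔT,D,i; free: ℓ
RREF:
  r0: [   1    0    0    0]
  r1: [   0    1    0    1]
  r2: [   0    0    1    0]
Fix exponent of ℓ at 1; solve each RREF row for its pivot's exponent:
  r0: exp(ΔT) + (0)·1 = 0 ⇒ exp(ΔT) = 0
  r1: exp(D) + (1)·1 = 0 ⇒ exp(D) = -1
  r2: exp(i) + (0)·1 = 0 ⇒ exp(i) = 0
Π_1 = D^-1 · ℓ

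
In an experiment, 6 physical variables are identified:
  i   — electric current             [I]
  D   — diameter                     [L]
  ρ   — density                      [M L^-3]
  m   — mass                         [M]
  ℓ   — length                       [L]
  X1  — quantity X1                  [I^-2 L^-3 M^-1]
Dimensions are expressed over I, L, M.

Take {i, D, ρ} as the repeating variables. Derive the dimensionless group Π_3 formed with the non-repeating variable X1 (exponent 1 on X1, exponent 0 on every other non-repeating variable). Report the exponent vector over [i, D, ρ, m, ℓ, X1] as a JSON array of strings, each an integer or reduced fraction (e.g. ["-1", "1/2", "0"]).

["2", "6", "1", "0", "0", "1"]

Exponent matrix [I,L,M] × [i,D,ρ,m,ℓ,X1]:
  I: [ 1  0  0  0  0 -2]
  L: [ 0  1 -3  0  1 -3]
  M: [ 0  0  1  1  0 -1]
Row reduction gives pivot columns i,D,ρ; rank = 3
Pivot set = {i,D,ρ}, free = {m,ℓ,X1}
RREF:
  r0: [   1    0    0    0    0   -2]
  r1: [   0    1    0    3    1   -6]
  r2: [   0    0    1    1    0   -1]
Fix exponent of X1 at 1, m at 0, ℓ at 0; solve each RREF row for its pivot's exponent:
  r0: exp(i) + (-2)·1 = 0 ⇒ exp(i) = 2
  r1: exp(D) + (-6)·1 = 0 ⇒ exp(D) = 6
  r2: exp(ρ) + (-1)·1 = 0 ⇒ exp(ρ) = 1
Π_3 = i^2 · D^6 · ρ · X1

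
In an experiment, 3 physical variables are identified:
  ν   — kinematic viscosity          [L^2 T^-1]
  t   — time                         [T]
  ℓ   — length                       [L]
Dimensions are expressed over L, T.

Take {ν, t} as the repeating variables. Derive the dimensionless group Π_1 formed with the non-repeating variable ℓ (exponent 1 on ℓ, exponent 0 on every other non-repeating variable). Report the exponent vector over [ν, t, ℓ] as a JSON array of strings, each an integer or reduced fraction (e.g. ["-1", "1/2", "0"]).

Exponent matrix [L,T] × [ν,t,ℓ]:
  L: [ 2  0  1]
  T: [-1  1  0]
Row reduction gives pivot columns ν,t; rank = 2
Repeat: ν,t; free: ℓ
RREF:
  r0: [   1    0  1/2]
  r1: [   0    1  1/2]
Fix exponent of ℓ at 1; solve each RREF row for its pivot's exponent:
  r0: exp(ν) + (1/2)·1 = 0 ⇒ exp(ν) = -1/2
  r1: exp(t) + (1/2)·1 = 0 ⇒ exp(t) = -1/2
Π_1 = ν^(-1/2) · t^(-1/2) · ℓ

["-1/2", "-1/2", "1"]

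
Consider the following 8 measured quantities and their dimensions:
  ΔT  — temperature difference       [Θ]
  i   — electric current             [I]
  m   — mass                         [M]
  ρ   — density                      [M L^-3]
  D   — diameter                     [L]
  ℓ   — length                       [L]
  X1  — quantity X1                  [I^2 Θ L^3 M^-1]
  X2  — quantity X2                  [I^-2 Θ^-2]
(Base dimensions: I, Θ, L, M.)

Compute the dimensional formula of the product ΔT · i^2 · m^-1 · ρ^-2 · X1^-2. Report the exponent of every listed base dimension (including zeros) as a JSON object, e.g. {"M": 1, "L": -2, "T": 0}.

{"I": -2, "Θ": -1, "L": 0, "M": -1}

Exponent matrix [I,Θ,L,M] × [ΔT,i,m,ρ,D,ℓ,X1,X2]:
  I: [ 0  1  0  0  0  0  2 -2]
  Θ: [ 1  0  0  0  0  0  1 -2]
  L: [ 0  0  0 -3  1  1  3  0]
  M: [ 0  0  1  1  0  0 -1  0]
  [I]: (1)·0+(2)·1+(-1)·0+(-2)·0+(-2)·2 = -2
  [Θ]: (1)·1+(2)·0+(-1)·0+(-2)·0+(-2)·1 = -1
  [L]: (1)·0+(2)·0+(-1)·0+(-2)·-3+(-2)·3 = 0
  [M]: (1)·0+(2)·0+(-1)·1+(-2)·1+(-2)·-1 = -1
⇒ I^-2 Θ^-1 M^-1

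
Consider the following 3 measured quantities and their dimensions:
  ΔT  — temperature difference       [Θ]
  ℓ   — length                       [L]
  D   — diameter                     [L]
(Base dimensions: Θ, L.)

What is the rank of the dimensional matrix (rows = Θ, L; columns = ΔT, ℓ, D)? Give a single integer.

Dimensional matrix (Θ×L by ΔT×ℓ×D):
  Θ: [ 1  0  0]
  L: [ 0  1  1]
Row reduction gives pivot columns ΔT,ℓ; rank = 2

2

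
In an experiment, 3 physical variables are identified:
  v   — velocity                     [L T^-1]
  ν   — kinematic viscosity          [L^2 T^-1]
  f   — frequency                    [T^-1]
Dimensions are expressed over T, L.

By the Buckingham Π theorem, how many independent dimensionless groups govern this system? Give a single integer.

1

Exponent matrix [T,L] × [v,ν,f]:
  T: [-1 -1 -1]
  L: [ 1  2  0]
Row reduction gives pivot columns v,ν; rank = 2
3 vars − rank 2 = 1 Π group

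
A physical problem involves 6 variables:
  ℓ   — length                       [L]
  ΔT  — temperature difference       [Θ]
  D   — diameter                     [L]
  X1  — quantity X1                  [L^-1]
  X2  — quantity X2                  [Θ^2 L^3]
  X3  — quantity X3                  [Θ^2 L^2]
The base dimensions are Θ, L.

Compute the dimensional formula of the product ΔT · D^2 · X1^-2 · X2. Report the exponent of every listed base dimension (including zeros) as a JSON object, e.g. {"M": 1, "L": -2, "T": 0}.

Exponent matrix [Θ,L] × [ℓ,ΔT,D,X1,X2,X3]:
  Θ: [ 0  1  0  0  2  2]
  L: [ 1  0  1 -1  3  2]
  [Θ]: (1)·1+(2)·0+(-2)·0+(1)·2 = 3
  [L]: (1)·0+(2)·1+(-2)·-1+(1)·3 = 7
⇒ Θ^3 L^7

{"Θ": 3, "L": 7}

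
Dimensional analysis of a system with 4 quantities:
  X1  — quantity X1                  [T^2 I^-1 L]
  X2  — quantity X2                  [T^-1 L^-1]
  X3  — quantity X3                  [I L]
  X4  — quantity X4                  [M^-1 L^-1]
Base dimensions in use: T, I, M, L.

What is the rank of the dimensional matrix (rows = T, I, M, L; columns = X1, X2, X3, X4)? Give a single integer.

3

Dimensional matrix (T×I×M×L by X1×X2×X3×X4):
  T: [ 2 -1  0  0]
  I: [-1  0  1  0]
  M: [ 0  0  0 -1]
  L: [ 1 -1  1 -1]
RREF → pivots at {X1,X2,X4} ⇒ r = 3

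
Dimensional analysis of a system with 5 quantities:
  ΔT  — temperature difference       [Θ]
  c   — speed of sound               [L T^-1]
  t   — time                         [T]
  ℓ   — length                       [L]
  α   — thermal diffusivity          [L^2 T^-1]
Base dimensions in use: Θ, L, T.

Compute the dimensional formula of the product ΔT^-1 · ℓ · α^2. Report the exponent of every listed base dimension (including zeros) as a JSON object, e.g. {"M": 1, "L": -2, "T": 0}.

{"Θ": -1, "L": 5, "T": -2}

Write exponents as rows Θ,L,T / cols ΔT,c,t,ℓ,α:
  Θ: [ 1  0  0  0  0]
  L: [ 0  1  0  1  2]
  T: [ 0 -1  1  0 -1]
  [Θ]: (-1)·1+(1)·0+(2)·0 = -1
  [L]: (-1)·0+(1)·1+(2)·2 = 5
  [T]: (-1)·0+(1)·0+(2)·-1 = -2
⇒ Θ^-1 L^5 T^-2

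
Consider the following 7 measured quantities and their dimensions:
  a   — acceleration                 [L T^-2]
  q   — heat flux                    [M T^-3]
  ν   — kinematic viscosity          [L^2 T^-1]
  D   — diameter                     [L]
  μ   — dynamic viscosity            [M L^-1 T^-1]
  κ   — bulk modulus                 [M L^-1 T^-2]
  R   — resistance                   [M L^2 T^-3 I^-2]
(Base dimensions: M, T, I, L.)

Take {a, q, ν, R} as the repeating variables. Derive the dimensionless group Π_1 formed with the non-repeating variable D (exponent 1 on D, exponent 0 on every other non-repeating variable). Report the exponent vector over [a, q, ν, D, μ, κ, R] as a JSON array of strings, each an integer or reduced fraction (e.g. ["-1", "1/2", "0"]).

["1/3", "0", "-2/3", "1", "0", "0", "0"]

Write exponents as rows M,T,I,L / cols a,q,ν,D,μ,κ,R:
  M: [ 0  1  0  0  1  1  1]
  T: [-2 -3 -1  0 -1 -2 -3]
  I: [ 0  0  0  0  0  0 -2]
  L: [ 1  0  2  1 -1 -1  2]
RREF → pivots at {a,q,ν,R} ⇒ r = 4
Pivot set = {a,q,ν,R}, free = {D,μ,κ}
RREF:
  r0: [   1    0    0 -1/3   -1 -1/3    0]
  r1: [   0    1    0    0    1    1    0]
  r2: [   0    0    1  2/3    0 -1/3    0]
  r3: [   0    0    0    0    0    0    1]
Fix exponent of D at 1, μ at 0, κ at 0; solve each RREF row for its pivot's exponent:
  r0: exp(a) + (-1/3)·1 = 0 ⇒ exp(a) = 1/3
  r1: exp(q) + (0)·1 = 0 ⇒ exp(q) = 0
  r2: exp(ν) + (2/3)·1 = 0 ⇒ exp(ν) = -2/3
  r3: exp(R) + (0)·1 = 0 ⇒ exp(R) = 0
Π_1 = a^(1/3) · ν^(-2/3) · D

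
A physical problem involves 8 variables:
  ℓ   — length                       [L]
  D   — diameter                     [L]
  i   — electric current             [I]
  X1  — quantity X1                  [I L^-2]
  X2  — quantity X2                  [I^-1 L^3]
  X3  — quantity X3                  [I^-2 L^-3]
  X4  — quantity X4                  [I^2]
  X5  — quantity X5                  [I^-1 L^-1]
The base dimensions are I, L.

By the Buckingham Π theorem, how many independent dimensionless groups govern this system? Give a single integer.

6

Write exponents as rows I,L / cols ℓ,D,i,X1,X2,X3,X4,X5:
  I: [ 0  0  1  1 -1 -2  2 -1]
  L: [ 1  1  0 -2  3 -3  0 -1]
RREF → pivots at {ℓ,i} ⇒ r = 2
8 vars − rank 2 = 6 Π groups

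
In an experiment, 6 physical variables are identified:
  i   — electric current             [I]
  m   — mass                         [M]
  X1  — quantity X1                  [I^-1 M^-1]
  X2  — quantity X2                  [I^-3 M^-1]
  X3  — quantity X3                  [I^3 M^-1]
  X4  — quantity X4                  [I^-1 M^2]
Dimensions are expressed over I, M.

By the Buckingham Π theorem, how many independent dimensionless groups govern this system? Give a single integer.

4

Write exponents as rows I,M / cols i,m,X1,X2,X3,X4:
  I: [ 1  0 -1 -3  3 -1]
  M: [ 0  1 -1 -1 -1  2]
RREF → pivots at {i,m} ⇒ r = 2
6 vars − rank 2 = 4 Π groups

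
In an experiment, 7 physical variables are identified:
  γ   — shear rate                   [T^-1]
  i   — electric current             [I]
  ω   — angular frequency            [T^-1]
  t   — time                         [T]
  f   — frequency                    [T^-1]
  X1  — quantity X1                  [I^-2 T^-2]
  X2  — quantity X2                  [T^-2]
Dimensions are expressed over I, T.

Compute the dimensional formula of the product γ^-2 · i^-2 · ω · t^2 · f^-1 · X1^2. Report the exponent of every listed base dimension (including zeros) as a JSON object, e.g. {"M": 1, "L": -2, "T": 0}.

{"I": -6, "T": 0}

Write exponents as rows I,T / cols γ,i,ω,t,f,X1,X2:
  I: [ 0  1  0  0  0 -2  0]
  T: [-1  0 -1  1 -1 -2 -2]
  [I]: (-2)·0+(-2)·1+(1)·0+(2)·0+(-1)·0+(2)·-2 = -6
  [T]: (-2)·-1+(-2)·0+(1)·-1+(2)·1+(-1)·-1+(2)·-2 = 0
⇒ I^-6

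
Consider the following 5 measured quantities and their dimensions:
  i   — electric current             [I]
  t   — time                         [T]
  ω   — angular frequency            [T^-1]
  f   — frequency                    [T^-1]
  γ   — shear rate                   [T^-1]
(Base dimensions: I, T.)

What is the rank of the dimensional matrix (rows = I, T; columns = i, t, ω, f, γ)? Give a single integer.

Exponent matrix [I,T] × [i,t,ω,f,γ]:
  I: [ 1  0  0  0  0]
  T: [ 0  1 -1 -1 -1]
Echelon form has 2 nonzero rows (pivots: i,t)

2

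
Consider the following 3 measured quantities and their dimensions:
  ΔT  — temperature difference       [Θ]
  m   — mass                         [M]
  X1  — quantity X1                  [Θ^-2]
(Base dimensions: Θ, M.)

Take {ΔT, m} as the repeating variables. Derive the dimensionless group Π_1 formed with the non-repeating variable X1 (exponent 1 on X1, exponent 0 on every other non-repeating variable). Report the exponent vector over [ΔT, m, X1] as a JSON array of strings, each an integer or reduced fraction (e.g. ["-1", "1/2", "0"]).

["2", "0", "1"]

Exponent matrix [Θ,M] × [ΔT,m,X1]:
  Θ: [ 1  0 -2]
  M: [ 0  1  0]
RREF → pivots at {ΔT,m} ⇒ r = 2
Repeat: ΔT,m; free: X1
RREF:
  r0: [   1    0   -2]
  r1: [   0    1    0]
Fix exponent of X1 at 1; solve each RREF row for its pivot's exponent:
  r0: exp(ΔT) + (-2)·1 = 0 ⇒ exp(ΔT) = 2
  r1: exp(m) + (0)·1 = 0 ⇒ exp(m) = 0
Π_1 = ΔT^2 · X1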